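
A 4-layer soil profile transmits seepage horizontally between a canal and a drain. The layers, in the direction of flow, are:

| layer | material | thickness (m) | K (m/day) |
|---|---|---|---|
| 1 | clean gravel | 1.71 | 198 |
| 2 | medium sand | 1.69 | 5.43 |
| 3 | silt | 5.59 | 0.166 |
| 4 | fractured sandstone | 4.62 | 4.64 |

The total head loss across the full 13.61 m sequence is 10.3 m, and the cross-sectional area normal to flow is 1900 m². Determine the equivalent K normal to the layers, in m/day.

0.389

Flow is perpendicular to layering, so the layers act in series and the equivalent K is the thickness-weighted harmonic mean.
Total thickness L = 1.71 + 1.69 + 5.59 + 4.62 = 13.61 m.
Σ(b_i/K_i) = 1.71/198 + 1.69/5.43 + 5.59/0.166 + 4.62/4.64 = 34.99 d.
K_eq = L / Σ(b_i/K_i) = 13.61 / 34.99 = 0.3890 m/day.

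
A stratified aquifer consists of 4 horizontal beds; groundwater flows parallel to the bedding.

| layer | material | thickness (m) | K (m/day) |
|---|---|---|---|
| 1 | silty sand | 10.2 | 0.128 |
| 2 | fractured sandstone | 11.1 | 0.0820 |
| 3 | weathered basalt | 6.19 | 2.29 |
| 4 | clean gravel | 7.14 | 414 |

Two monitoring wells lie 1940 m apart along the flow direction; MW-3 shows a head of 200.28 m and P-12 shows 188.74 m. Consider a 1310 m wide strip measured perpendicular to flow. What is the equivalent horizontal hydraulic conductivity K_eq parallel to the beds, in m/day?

85.8

Flow is parallel to layering, so each bed carries its own Darcy discharge and the transmissivities add.
Σ(K_i·b_i) = 0.128×10.2 + 0.0820×11.1 + 2.29×6.19 + 414×7.14 = 2972 m²/day.
Total thickness b = 34.63 m, so K_eq = Σ(K_i·b_i)/b = 85.83 m/day.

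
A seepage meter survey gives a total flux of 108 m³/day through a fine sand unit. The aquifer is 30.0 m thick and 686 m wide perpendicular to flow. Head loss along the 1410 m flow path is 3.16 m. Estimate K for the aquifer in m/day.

Cross-sectional area A = 686 × 30.0 = 20580 m².
Hydraulic gradient i = Δh / L = 3.16 / 1410 = 0.002241.
From Q = K·A·i, K = Q / (A·i) = 108 / (20580 × 0.002241) = 2.342 m/day.

2.34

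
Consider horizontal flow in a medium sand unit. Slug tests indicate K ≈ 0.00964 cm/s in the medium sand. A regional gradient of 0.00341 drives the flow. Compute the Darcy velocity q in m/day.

0.0284

Convert K: 0.00964 cm/s × 864 = 8.329 m/day.
Hydraulic gradient i = 0.00341.
Specific discharge q = K · i = 8.329 × 0.003410 = 0.02840 m/day.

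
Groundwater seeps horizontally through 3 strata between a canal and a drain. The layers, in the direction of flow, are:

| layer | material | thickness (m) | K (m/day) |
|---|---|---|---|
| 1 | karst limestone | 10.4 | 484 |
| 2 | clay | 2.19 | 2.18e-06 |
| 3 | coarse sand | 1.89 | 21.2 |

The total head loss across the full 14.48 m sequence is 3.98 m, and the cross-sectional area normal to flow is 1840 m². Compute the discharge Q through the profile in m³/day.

Flow is perpendicular to layering, so the layers act in series and the equivalent K is the thickness-weighted harmonic mean.
Total thickness L = 10.4 + 2.19 + 1.89 = 14.48 m.
Σ(b_i/K_i) = 10.4/484 + 2.19/2.18e-06 + 1.89/21.2 = 1.005e+06 d.
K_eq = L / Σ(b_i/K_i) = 14.48 / 1.005e+06 = 1.441e-05 m/day.
Q = K_eq · A · (Δh/L) = 1.441e-05 × 1840 × (3.98/14.48) = 0.007290 m³/day.

0.00729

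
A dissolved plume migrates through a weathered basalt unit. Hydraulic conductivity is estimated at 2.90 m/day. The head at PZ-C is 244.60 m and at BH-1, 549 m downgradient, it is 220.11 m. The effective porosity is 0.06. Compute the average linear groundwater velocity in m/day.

Hydraulic gradient i = (244.60 − 220.11) / 549 = 24.49 / 549 = 0.04461.
Darcy flux q = K · i = 2.900 × 0.04461 = 0.1294 m/day.
Seepage velocity v = q / n_e = 0.1294 / 0.06 = 2.156 m/day.

2.16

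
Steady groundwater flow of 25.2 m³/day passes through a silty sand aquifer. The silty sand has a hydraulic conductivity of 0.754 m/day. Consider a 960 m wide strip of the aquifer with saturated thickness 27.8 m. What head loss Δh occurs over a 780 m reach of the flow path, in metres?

Cross-sectional area A = 960 × 27.8 = 26688 m².
From Q = K·A·i, i = Q / (K·A) = 25.2 / (0.7540 × 26688) = 0.001252.
Head loss Δh = i · L = 0.001252 × 780 = 0.9768 m.

0.977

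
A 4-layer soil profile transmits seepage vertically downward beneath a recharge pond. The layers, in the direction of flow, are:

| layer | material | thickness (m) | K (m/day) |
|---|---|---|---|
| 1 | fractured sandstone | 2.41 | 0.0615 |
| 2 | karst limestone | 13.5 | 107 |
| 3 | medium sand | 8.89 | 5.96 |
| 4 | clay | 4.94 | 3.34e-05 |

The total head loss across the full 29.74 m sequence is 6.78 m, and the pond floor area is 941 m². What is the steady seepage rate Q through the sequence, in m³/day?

0.0431

Flow is perpendicular to layering, so the layers act in series and the equivalent K is the thickness-weighted harmonic mean.
Total thickness L = 2.41 + 13.5 + 8.89 + 4.94 = 29.74 m.
Σ(b_i/K_i) = 2.41/0.0615 + 13.5/107 + 8.89/5.96 + 4.94/3.34e-05 = 1.479e+05 d.
K_eq = L / Σ(b_i/K_i) = 29.74 / 1.479e+05 = 0.0002010 m/day.
Q = K_eq · A · (Δh/L) = 0.0002010 × 941 × (6.78/29.74) = 0.04312 m³/day.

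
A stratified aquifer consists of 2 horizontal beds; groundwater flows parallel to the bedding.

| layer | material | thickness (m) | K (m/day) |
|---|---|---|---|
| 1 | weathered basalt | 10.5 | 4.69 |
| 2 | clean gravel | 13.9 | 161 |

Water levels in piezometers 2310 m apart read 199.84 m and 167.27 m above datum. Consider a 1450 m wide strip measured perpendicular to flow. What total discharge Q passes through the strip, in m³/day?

Flow is parallel to layering, so each bed carries its own Darcy discharge and the transmissivities add.
Σ(K_i·b_i) = 4.69×10.5 + 161×13.9 = 2287 m²/day.
Hydraulic gradient i = (199.84 − 167.27) / 2310 = 32.57 / 2310 = 0.01410.
Q = Σ(K_i·b_i) · W · i = 2287 × 1450 × 0.01410 = 46759 m³/day.

46800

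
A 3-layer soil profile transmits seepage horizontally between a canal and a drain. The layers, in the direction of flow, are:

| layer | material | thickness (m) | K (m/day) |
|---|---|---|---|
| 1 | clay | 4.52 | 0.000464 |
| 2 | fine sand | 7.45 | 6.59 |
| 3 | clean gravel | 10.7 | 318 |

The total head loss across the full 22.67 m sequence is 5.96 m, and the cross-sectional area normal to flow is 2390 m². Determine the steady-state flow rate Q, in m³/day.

1.46

Flow is perpendicular to layering, so the layers act in series and the equivalent K is the thickness-weighted harmonic mean.
Total thickness L = 4.52 + 7.45 + 10.7 = 22.67 m.
Σ(b_i/K_i) = 4.52/0.000464 + 7.45/6.59 + 10.7/318 = 9743 d.
K_eq = L / Σ(b_i/K_i) = 22.67 / 9743 = 0.002327 m/day.
Q = K_eq · A · (Δh/L) = 0.002327 × 2390 × (5.96/22.67) = 1.462 m³/day.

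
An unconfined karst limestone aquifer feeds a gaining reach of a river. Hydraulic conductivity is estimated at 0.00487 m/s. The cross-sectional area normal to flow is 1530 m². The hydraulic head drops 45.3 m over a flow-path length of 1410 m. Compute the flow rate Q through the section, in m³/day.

Convert K: 0.00487 m/s × 86400 = 420.8 m/day.
Hydraulic gradient i = Δh / L = 45.3 / 1410 = 0.03213.
Darcy's law: Q = K · A · i = 420.8 × 1530 × 0.03213 = 20683 m³/day.

20700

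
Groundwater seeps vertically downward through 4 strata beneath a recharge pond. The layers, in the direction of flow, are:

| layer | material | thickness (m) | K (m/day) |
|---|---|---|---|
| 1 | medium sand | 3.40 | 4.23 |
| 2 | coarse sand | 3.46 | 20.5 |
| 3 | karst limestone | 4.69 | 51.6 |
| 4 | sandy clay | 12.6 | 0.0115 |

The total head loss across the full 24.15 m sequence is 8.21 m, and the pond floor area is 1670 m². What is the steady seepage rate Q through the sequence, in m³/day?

Flow is perpendicular to layering, so the layers act in series and the equivalent K is the thickness-weighted harmonic mean.
Total thickness L = 3.40 + 3.46 + 4.69 + 12.6 = 24.15 m.
Σ(b_i/K_i) = 3.40/4.23 + 3.46/20.5 + 4.69/51.6 + 12.6/0.0115 = 1097 d.
K_eq = L / Σ(b_i/K_i) = 24.15 / 1097 = 0.02202 m/day.
Q = K_eq · A · (Δh/L) = 0.02202 × 1670 × (8.21/24.15) = 12.50 m³/day.

12.5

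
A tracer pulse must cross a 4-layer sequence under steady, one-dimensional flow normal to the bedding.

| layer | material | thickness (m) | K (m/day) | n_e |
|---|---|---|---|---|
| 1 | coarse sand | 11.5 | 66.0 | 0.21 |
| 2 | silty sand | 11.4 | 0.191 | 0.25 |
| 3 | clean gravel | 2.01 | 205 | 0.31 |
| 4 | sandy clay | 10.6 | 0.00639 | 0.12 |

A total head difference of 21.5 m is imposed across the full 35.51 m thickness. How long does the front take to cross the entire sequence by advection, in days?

572

With flow normal to the layers, continuity requires the same specific discharge q through every layer.
Σ(b_i/K_i) = 11.5/66.0 + 11.4/0.191 + 2.01/205 + 10.6/0.00639 = 1719 d.
q = Δh / Σ(b_i/K_i) = 21.5 / 1719 = 0.01251 m/day.
In each layer the seepage velocity is v_i = q/n_i, so the layer transit time is t_i = b_i·n_i / q:
  layer 1 (coarse sand): t_1 = 11.5 × 0.21 / 0.01251 = 193.1 d
  layer 2 (silty sand): t_2 = 11.4 × 0.25 / 0.01251 = 227.8 d
  layer 3 (clean gravel): t_3 = 2.01 × 0.31 / 0.01251 = 49.81 d
  layer 4 (sandy clay): t_4 = 10.6 × 0.12 / 0.01251 = 101.7 d
Total t = Σ t_i = 572.4 days.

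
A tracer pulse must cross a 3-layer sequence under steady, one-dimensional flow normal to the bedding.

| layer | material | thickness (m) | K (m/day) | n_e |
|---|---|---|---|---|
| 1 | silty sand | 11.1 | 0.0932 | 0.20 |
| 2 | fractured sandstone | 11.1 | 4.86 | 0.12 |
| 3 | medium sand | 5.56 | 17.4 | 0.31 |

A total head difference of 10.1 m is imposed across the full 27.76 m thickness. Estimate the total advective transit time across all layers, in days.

63.6

With flow normal to the layers, continuity requires the same specific discharge q through every layer.
Σ(b_i/K_i) = 11.1/0.0932 + 11.1/4.86 + 5.56/17.4 = 121.7 d.
q = Δh / Σ(b_i/K_i) = 10.1 / 121.7 = 0.08299 m/day.
In each layer the seepage velocity is v_i = q/n_i, so the layer transit time is t_i = b_i·n_i / q:
  layer 1 (silty sand): t_1 = 11.1 × 0.20 / 0.08299 = 26.75 d
  layer 2 (fractured sandstone): t_2 = 11.1 × 0.12 / 0.08299 = 16.05 d
  layer 3 (medium sand): t_3 = 5.56 × 0.31 / 0.08299 = 20.77 d
Total t = Σ t_i = 63.57 days.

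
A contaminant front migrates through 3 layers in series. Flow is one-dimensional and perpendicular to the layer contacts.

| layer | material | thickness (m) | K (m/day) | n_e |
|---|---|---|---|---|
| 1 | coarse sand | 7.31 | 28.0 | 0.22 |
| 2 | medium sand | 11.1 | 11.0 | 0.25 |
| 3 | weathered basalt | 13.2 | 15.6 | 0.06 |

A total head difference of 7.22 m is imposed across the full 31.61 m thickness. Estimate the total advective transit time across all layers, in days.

With flow normal to the layers, continuity requires the same specific discharge q through every layer.
Σ(b_i/K_i) = 7.31/28.0 + 11.1/11.0 + 13.2/15.6 = 2.116 d.
q = Δh / Σ(b_i/K_i) = 7.22 / 2.116 = 3.412 m/day.
In each layer the seepage velocity is v_i = q/n_i, so the layer transit time is t_i = b_i·n_i / q:
  layer 1 (coarse sand): t_1 = 7.31 × 0.22 / 3.412 = 0.4714 d
  layer 2 (medium sand): t_2 = 11.1 × 0.25 / 3.412 = 0.8134 d
  layer 3 (weathered basalt): t_3 = 13.2 × 0.06 / 3.412 = 0.2321 d
Total t = Σ t_i = 1.517 days.

1.52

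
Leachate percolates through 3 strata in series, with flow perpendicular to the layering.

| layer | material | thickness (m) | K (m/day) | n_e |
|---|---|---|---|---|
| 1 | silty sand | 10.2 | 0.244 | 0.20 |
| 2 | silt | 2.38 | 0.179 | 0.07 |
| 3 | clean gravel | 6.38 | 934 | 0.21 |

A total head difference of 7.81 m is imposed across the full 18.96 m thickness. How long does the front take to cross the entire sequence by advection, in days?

25.0

With flow normal to the layers, continuity requires the same specific discharge q through every layer.
Σ(b_i/K_i) = 10.2/0.244 + 2.38/0.179 + 6.38/934 = 55.11 d.
q = Δh / Σ(b_i/K_i) = 7.81 / 55.11 = 0.1417 m/day.
In each layer the seepage velocity is v_i = q/n_i, so the layer transit time is t_i = b_i·n_i / q:
  layer 1 (silty sand): t_1 = 10.2 × 0.20 / 0.1417 = 14.39 d
  layer 2 (silt): t_2 = 2.38 × 0.07 / 0.1417 = 1.176 d
  layer 3 (clean gravel): t_3 = 6.38 × 0.21 / 0.1417 = 9.453 d
Total t = Σ t_i = 25.02 days.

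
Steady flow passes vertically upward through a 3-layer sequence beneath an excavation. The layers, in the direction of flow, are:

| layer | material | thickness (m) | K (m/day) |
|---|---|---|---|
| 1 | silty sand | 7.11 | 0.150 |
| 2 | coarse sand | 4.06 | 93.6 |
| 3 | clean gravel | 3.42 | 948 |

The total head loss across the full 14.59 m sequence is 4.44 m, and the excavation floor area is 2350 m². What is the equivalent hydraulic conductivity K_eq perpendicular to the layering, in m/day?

0.308

Flow is perpendicular to layering, so the layers act in series and the equivalent K is the thickness-weighted harmonic mean.
Total thickness L = 7.11 + 4.06 + 3.42 = 14.59 m.
Σ(b_i/K_i) = 7.11/0.150 + 4.06/93.6 + 3.42/948 = 47.45 d.
K_eq = L / Σ(b_i/K_i) = 14.59 / 47.45 = 0.3075 m/day.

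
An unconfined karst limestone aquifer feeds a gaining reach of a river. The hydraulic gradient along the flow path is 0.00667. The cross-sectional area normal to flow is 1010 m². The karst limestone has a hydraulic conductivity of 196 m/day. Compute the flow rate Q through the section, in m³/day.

1320

Hydraulic gradient i = 0.00667.
Darcy's law: Q = K · A · i = 196.0 × 1010 × 0.006670 = 1320 m³/day.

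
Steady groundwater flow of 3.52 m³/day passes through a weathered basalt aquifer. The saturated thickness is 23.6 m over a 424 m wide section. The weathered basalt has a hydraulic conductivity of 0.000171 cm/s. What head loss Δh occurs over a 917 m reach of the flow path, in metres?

2.18

Convert K: 0.000171 cm/s × 864 = 0.1477 m/day.
Cross-sectional area A = 424 × 23.6 = 10006 m².
From Q = K·A·i, i = Q / (K·A) = 3.52 / (0.1477 × 10006) = 0.002381.
Head loss Δh = i · L = 0.002381 × 917 = 2.183 m.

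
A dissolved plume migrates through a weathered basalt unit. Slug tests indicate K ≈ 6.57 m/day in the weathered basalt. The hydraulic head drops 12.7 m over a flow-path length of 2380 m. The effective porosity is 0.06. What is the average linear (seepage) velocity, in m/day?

0.584

Hydraulic gradient i = Δh / L = 12.7 / 2380 = 0.005336.
Darcy flux q = K · i = 6.570 × 0.005336 = 0.03506 m/day.
Seepage velocity v = q / n_e = 0.03506 / 0.06 = 0.5843 m/day.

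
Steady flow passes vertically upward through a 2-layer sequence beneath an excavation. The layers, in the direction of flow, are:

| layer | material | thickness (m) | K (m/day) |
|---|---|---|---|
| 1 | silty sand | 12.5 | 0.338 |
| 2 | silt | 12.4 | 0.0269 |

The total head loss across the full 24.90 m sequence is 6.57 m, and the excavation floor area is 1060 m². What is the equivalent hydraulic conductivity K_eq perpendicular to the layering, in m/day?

Flow is perpendicular to layering, so the layers act in series and the equivalent K is the thickness-weighted harmonic mean.
Total thickness L = 12.5 + 12.4 = 24.90 m.
Σ(b_i/K_i) = 12.5/0.338 + 12.4/0.0269 = 497.9 d.
K_eq = L / Σ(b_i/K_i) = 24.90 / 497.9 = 0.05001 m/day.

0.0500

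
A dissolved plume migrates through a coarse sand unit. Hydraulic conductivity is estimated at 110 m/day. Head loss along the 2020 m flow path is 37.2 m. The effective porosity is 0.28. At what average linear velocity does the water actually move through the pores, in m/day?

7.23

Hydraulic gradient i = Δh / L = 37.2 / 2020 = 0.01842.
Darcy flux q = K · i = 110.0 × 0.01842 = 2.026 m/day.
Seepage velocity v = q / n_e = 2.026 / 0.28 = 7.235 m/day.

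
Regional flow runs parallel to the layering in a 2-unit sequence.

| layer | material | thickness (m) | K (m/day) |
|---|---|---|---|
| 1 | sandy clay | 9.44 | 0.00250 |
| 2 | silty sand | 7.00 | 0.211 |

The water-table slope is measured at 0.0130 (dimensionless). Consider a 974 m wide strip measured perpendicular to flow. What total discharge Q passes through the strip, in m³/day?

19.0

Flow is parallel to layering, so each bed carries its own Darcy discharge and the transmissivities add.
Σ(K_i·b_i) = 0.00250×9.44 + 0.211×7.00 = 1.501 m²/day.
Hydraulic gradient i = 0.0130.
Q = Σ(K_i·b_i) · W · i = 1.501 × 974 × 0.01300 = 19.00 m³/day.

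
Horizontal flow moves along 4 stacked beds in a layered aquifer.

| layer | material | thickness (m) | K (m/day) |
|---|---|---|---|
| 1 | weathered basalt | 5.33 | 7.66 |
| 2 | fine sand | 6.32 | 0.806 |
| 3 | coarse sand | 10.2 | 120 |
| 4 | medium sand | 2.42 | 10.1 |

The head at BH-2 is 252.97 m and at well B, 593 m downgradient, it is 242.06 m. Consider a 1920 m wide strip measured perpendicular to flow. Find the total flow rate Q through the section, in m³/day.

45700

Flow is parallel to layering, so each bed carries its own Darcy discharge and the transmissivities add.
Σ(K_i·b_i) = 7.66×5.33 + 0.806×6.32 + 120×10.2 + 10.1×2.42 = 1294 m²/day.
Hydraulic gradient i = (252.97 − 242.06) / 593 = 10.91 / 593 = 0.01840.
Q = Σ(K_i·b_i) · W · i = 1294 × 1920 × 0.01840 = 45722 m³/day.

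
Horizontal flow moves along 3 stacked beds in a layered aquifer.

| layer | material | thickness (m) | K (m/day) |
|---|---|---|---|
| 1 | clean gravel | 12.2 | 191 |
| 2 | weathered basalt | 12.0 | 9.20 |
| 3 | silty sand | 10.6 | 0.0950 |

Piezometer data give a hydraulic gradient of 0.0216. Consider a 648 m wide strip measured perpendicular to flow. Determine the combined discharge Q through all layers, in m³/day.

Flow is parallel to layering, so each bed carries its own Darcy discharge and the transmissivities add.
Σ(K_i·b_i) = 191×12.2 + 9.20×12.0 + 0.0950×10.6 = 2442 m²/day.
Hydraulic gradient i = 0.0216.
Q = Σ(K_i·b_i) · W · i = 2442 × 648 × 0.02160 = 34175 m³/day.

34200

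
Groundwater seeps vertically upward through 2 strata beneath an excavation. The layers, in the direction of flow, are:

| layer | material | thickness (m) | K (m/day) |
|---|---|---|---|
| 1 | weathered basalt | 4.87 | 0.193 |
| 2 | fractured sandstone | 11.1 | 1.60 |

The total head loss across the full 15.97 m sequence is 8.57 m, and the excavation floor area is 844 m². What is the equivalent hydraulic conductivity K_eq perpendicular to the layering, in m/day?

Flow is perpendicular to layering, so the layers act in series and the equivalent K is the thickness-weighted harmonic mean.
Total thickness L = 4.87 + 11.1 = 15.97 m.
Σ(b_i/K_i) = 4.87/0.193 + 11.1/1.60 = 32.17 d.
K_eq = L / Σ(b_i/K_i) = 15.97 / 32.17 = 0.4964 m/day.

0.496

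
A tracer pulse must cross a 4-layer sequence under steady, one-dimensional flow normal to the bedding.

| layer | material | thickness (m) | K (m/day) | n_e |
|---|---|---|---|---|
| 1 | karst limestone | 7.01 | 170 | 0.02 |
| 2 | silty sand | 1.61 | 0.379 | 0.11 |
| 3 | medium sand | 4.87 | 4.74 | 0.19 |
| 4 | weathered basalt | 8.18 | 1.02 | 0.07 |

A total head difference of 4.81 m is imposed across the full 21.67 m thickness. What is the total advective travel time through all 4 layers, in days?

With flow normal to the layers, continuity requires the same specific discharge q through every layer.
Σ(b_i/K_i) = 7.01/170 + 1.61/0.379 + 4.87/4.74 + 8.18/1.02 = 13.34 d.
q = Δh / Σ(b_i/K_i) = 4.81 / 13.34 = 0.3607 m/day.
In each layer the seepage velocity is v_i = q/n_i, so the layer transit time is t_i = b_i·n_i / q:
  layer 1 (karst limestone): t_1 = 7.01 × 0.02 / 0.3607 = 0.3887 d
  layer 2 (silty sand): t_2 = 1.61 × 0.11 / 0.3607 = 0.4910 d
  layer 3 (medium sand): t_3 = 4.87 × 0.19 / 0.3607 = 2.566 d
  layer 4 (weathered basalt): t_4 = 8.18 × 0.07 / 0.3607 = 1.588 d
Total t = Σ t_i = 5.033 days.

5.03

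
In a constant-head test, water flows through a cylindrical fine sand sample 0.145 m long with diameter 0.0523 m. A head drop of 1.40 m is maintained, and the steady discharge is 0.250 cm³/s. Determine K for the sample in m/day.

1.04

Cross-sectional area A = π·(d/2)² = π × (0.0523/2)² = 0.002148 m².
Convert discharge: 0.250 cm³/s = 2.500e-07 m³/s.
Darcy's law rearranged: K = Q·L / (A·Δh) = 2.500e-07 × 0.145 / (0.002148 × 1.40) = 1.205e-05 m/s = 1.041 m/day.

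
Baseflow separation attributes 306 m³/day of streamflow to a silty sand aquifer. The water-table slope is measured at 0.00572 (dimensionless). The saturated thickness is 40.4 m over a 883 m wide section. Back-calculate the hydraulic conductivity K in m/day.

1.50

Cross-sectional area A = 883 × 40.4 = 35673 m².
Hydraulic gradient i = 0.00572.
From Q = K·A·i, K = Q / (A·i) = 306 / (35673 × 0.005720) = 1.500 m/day.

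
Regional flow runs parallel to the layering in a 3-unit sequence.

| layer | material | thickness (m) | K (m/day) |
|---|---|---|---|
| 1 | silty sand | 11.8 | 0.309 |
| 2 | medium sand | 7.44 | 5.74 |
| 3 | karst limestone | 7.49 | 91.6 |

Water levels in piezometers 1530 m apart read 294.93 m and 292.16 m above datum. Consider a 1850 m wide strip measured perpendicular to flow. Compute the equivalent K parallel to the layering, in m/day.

Flow is parallel to layering, so each bed carries its own Darcy discharge and the transmissivities add.
Σ(K_i·b_i) = 0.309×11.8 + 5.74×7.44 + 91.6×7.49 = 732.4 m²/day.
Total thickness b = 26.73 m, so K_eq = Σ(K_i·b_i)/b = 27.40 m/day.

27.4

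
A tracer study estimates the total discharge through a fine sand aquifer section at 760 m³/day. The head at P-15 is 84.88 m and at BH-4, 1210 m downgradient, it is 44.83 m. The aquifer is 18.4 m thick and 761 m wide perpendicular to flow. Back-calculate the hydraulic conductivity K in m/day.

Cross-sectional area A = 761 × 18.4 = 14002 m².
Hydraulic gradient i = (84.88 − 44.83) / 1210 = 40.05 / 1210 = 0.03310.
From Q = K·A·i, K = Q / (A·i) = 760 / (14002 × 0.03310) = 1.640 m/day.

1.64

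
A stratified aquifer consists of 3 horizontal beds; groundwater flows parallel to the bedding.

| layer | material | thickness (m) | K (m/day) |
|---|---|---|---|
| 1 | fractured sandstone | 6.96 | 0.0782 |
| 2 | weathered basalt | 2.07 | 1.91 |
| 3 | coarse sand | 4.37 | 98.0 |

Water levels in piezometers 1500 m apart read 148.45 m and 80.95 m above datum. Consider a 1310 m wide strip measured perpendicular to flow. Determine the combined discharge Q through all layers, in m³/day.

25500

Flow is parallel to layering, so each bed carries its own Darcy discharge and the transmissivities add.
Σ(K_i·b_i) = 0.0782×6.96 + 1.91×2.07 + 98.0×4.37 = 432.8 m²/day.
Hydraulic gradient i = (148.45 − 80.95) / 1500 = 67.5 / 1500 = 0.04500.
Q = Σ(K_i·b_i) · W · i = 432.8 × 1310 × 0.04500 = 25511 m³/day.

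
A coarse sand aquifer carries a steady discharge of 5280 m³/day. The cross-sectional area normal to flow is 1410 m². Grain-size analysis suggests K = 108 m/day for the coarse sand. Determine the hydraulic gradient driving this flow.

0.0347

From Q = K·A·i, i = Q / (K·A) = 5280 / (108.0 × 1410) = 0.03467.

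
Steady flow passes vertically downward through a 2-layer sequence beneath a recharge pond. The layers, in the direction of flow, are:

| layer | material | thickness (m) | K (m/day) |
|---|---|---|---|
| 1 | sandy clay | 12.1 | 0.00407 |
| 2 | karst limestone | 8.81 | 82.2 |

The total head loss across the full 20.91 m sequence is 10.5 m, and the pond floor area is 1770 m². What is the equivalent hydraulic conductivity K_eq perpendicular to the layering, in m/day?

0.00703

Flow is perpendicular to layering, so the layers act in series and the equivalent K is the thickness-weighted harmonic mean.
Total thickness L = 12.1 + 8.81 = 20.91 m.
Σ(b_i/K_i) = 12.1/0.00407 + 8.81/82.2 = 2973 d.
K_eq = L / Σ(b_i/K_i) = 20.91 / 2973 = 0.007033 m/day.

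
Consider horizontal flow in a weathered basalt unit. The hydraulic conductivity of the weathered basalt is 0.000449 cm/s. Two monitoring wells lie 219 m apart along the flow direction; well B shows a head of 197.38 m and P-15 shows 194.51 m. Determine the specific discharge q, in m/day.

0.00508

Convert K: 0.000449 cm/s × 864 = 0.3879 m/day.
Hydraulic gradient i = (197.38 − 194.51) / 219 = 2.87 / 219 = 0.01311.
Specific discharge q = K · i = 0.3879 × 0.01311 = 0.005084 m/day.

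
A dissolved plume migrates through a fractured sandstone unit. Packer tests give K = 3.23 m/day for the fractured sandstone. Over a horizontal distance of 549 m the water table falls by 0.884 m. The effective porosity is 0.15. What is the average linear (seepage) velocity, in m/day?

0.0347

Hydraulic gradient i = Δh / L = 0.884 / 549 = 0.001610.
Darcy flux q = K · i = 3.230 × 0.001610 = 0.005201 m/day.
Seepage velocity v = q / n_e = 0.005201 / 0.15 = 0.03467 m/day.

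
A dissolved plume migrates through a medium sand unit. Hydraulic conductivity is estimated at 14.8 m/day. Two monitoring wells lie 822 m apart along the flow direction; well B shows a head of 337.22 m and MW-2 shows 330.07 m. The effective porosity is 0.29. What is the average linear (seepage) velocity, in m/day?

Hydraulic gradient i = (337.22 − 330.07) / 822 = 7.15 / 822 = 0.008698.
Darcy flux q = K · i = 14.80 × 0.008698 = 0.1287 m/day.
Seepage velocity v = q / n_e = 0.1287 / 0.29 = 0.4439 m/day.

0.444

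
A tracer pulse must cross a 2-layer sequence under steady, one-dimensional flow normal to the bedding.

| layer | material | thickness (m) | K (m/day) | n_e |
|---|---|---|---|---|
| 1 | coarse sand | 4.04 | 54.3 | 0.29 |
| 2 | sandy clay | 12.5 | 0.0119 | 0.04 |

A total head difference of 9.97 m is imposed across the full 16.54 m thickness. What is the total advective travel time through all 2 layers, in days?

With flow normal to the layers, continuity requires the same specific discharge q through every layer.
Σ(b_i/K_i) = 4.04/54.3 + 12.5/0.0119 = 1050 d.
q = Δh / Σ(b_i/K_i) = 9.97 / 1050 = 0.009491 m/day.
In each layer the seepage velocity is v_i = q/n_i, so the layer transit time is t_i = b_i·n_i / q:
  layer 1 (coarse sand): t_1 = 4.04 × 0.29 / 0.009491 = 123.4 d
  layer 2 (sandy clay): t_2 = 12.5 × 0.04 / 0.009491 = 52.68 d
Total t = Σ t_i = 176.1 days.

176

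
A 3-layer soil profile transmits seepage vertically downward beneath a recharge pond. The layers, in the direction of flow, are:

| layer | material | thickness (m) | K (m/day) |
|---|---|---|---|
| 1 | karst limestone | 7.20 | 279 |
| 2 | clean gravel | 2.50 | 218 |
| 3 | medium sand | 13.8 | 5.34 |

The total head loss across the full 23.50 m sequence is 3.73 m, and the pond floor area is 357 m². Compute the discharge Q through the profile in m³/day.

Flow is perpendicular to layering, so the layers act in series and the equivalent K is the thickness-weighted harmonic mean.
Total thickness L = 7.20 + 2.50 + 13.8 = 23.50 m.
Σ(b_i/K_i) = 7.20/279 + 2.50/218 + 13.8/5.34 = 2.622 d.
K_eq = L / Σ(b_i/K_i) = 23.50 / 2.622 = 8.964 m/day.
Q = K_eq · A · (Δh/L) = 8.964 × 357 × (3.73/23.50) = 507.9 m³/day.

508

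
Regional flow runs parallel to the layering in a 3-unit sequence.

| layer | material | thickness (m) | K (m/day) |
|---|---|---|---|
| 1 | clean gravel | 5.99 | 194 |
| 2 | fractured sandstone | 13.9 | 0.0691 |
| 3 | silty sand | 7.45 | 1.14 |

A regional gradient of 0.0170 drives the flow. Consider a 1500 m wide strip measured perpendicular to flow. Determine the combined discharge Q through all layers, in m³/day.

29900

Flow is parallel to layering, so each bed carries its own Darcy discharge and the transmissivities add.
Σ(K_i·b_i) = 194×5.99 + 0.0691×13.9 + 1.14×7.45 = 1172 m²/day.
Hydraulic gradient i = 0.0170.
Q = Σ(K_i·b_i) · W · i = 1172 × 1500 × 0.01700 = 29874 m³/day.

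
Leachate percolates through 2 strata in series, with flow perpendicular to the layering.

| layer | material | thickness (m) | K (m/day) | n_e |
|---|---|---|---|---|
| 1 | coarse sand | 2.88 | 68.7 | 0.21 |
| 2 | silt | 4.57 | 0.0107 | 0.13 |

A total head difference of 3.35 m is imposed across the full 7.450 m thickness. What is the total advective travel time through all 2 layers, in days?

153

With flow normal to the layers, continuity requires the same specific discharge q through every layer.
Σ(b_i/K_i) = 2.88/68.7 + 4.57/0.0107 = 427.1 d.
q = Δh / Σ(b_i/K_i) = 3.35 / 427.1 = 0.007843 m/day.
In each layer the seepage velocity is v_i = q/n_i, so the layer transit time is t_i = b_i·n_i / q:
  layer 1 (coarse sand): t_1 = 2.88 × 0.21 / 0.007843 = 77.12 d
  layer 2 (silt): t_2 = 4.57 × 0.13 / 0.007843 = 75.75 d
Total t = Σ t_i = 152.9 days.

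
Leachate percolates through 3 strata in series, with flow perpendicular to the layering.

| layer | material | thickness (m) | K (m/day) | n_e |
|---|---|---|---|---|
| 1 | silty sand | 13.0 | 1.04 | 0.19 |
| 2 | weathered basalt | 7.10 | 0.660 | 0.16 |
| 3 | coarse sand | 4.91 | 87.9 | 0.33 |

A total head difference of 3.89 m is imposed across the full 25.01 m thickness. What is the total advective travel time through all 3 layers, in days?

With flow normal to the layers, continuity requires the same specific discharge q through every layer.
Σ(b_i/K_i) = 13.0/1.04 + 7.10/0.660 + 4.91/87.9 = 23.31 d.
q = Δh / Σ(b_i/K_i) = 3.89 / 23.31 = 0.1669 m/day.
In each layer the seepage velocity is v_i = q/n_i, so the layer transit time is t_i = b_i·n_i / q:
  layer 1 (silty sand): t_1 = 13.0 × 0.19 / 0.1669 = 14.80 d
  layer 2 (weathered basalt): t_2 = 7.10 × 0.16 / 0.1669 = 6.808 d
  layer 3 (coarse sand): t_3 = 4.91 × 0.33 / 0.1669 = 9.711 d
Total t = Σ t_i = 31.32 days.

31.3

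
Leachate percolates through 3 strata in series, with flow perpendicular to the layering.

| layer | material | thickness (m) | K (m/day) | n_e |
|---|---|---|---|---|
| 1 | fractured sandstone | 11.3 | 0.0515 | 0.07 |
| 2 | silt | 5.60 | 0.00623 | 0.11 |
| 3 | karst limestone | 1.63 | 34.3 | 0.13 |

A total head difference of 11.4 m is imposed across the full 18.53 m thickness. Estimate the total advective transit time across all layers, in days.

With flow normal to the layers, continuity requires the same specific discharge q through every layer.
Σ(b_i/K_i) = 11.3/0.0515 + 5.60/0.00623 + 1.63/34.3 = 1118 d.
q = Δh / Σ(b_i/K_i) = 11.4 / 1118 = 0.01019 m/day.
In each layer the seepage velocity is v_i = q/n_i, so the layer transit time is t_i = b_i·n_i / q:
  layer 1 (fractured sandstone): t_1 = 11.3 × 0.07 / 0.01019 = 77.60 d
  layer 2 (silt): t_2 = 5.60 × 0.11 / 0.01019 = 60.43 d
  layer 3 (karst limestone): t_3 = 1.63 × 0.13 / 0.01019 = 20.79 d
Total t = Σ t_i = 158.8 days.

159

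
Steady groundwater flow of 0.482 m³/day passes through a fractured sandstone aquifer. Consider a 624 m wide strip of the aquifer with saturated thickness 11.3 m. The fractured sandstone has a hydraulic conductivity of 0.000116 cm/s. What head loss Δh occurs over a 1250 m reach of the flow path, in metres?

0.853

Convert K: 0.000116 cm/s × 864 = 0.1002 m/day.
Cross-sectional area A = 624 × 11.3 = 7051 m².
From Q = K·A·i, i = Q / (K·A) = 0.482 / (0.1002 × 7051) = 0.0006820.
Head loss Δh = i · L = 0.0006820 × 1250 = 0.8526 m.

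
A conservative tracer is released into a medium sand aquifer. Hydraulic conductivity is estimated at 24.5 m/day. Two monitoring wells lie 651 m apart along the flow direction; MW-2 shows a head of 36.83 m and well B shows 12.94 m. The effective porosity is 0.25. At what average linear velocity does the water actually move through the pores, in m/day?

Hydraulic gradient i = (36.83 − 12.94) / 651 = 23.89 / 651 = 0.03670.
Darcy flux q = K · i = 24.50 × 0.03670 = 0.8991 m/day.
Seepage velocity v = q / n_e = 0.8991 / 0.25 = 3.596 m/day.

3.60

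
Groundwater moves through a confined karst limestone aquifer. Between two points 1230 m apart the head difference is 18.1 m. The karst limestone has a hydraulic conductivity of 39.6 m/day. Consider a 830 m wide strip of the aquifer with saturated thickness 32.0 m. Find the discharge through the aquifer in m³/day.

Cross-sectional area A = 830 × 32.0 = 26560 m².
Hydraulic gradient i = Δh / L = 18.1 / 1230 = 0.01472.
Darcy's law: Q = K · A · i = 39.60 × 26560 × 0.01472 = 15477 m³/day.

15500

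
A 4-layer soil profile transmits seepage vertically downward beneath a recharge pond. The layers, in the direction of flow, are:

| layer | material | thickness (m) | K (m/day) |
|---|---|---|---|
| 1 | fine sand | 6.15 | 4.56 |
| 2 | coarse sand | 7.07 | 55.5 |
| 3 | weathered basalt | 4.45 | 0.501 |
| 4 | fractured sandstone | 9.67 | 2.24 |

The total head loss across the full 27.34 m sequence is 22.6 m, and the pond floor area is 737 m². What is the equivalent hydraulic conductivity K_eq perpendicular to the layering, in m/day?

1.86

Flow is perpendicular to layering, so the layers act in series and the equivalent K is the thickness-weighted harmonic mean.
Total thickness L = 6.15 + 7.07 + 4.45 + 9.67 = 27.34 m.
Σ(b_i/K_i) = 6.15/4.56 + 7.07/55.5 + 4.45/0.501 + 9.67/2.24 = 14.68 d.
K_eq = L / Σ(b_i/K_i) = 27.34 / 14.68 = 1.863 m/day.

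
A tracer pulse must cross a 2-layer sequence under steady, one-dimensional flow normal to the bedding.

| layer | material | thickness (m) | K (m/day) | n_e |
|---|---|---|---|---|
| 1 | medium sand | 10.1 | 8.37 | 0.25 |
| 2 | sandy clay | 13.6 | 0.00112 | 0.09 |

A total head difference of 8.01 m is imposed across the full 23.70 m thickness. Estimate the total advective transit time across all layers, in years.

15.6

With flow normal to the layers, continuity requires the same specific discharge q through every layer.
Σ(b_i/K_i) = 10.1/8.37 + 13.6/0.00112 = 12144 d.
q = Δh / Σ(b_i/K_i) = 8.01 / 12144 = 0.0006596 m/day.
In each layer the seepage velocity is v_i = q/n_i, so the layer transit time is t_i = b_i·n_i / q:
  layer 1 (medium sand): t_1 = 10.1 × 0.25 / 0.0006596 = 3828 d
  layer 2 (sandy clay): t_2 = 13.6 × 0.09 / 0.0006596 = 1856 d
Total t = Σ t_i = 5684 days = 15.56 years.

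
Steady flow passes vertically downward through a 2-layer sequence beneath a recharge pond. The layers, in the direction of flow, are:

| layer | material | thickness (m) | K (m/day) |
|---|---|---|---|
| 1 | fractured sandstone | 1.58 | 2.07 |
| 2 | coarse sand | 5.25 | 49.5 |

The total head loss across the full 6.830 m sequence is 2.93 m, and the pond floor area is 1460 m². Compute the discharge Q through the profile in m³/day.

4920

Flow is perpendicular to layering, so the layers act in series and the equivalent K is the thickness-weighted harmonic mean.
Total thickness L = 1.58 + 5.25 = 6.830 m.
Σ(b_i/K_i) = 1.58/2.07 + 5.25/49.5 = 0.8693 d.
K_eq = L / Σ(b_i/K_i) = 6.830 / 0.8693 = 7.856 m/day.
Q = K_eq · A · (Δh/L) = 7.856 × 1460 × (2.93/6.830) = 4921 m³/day.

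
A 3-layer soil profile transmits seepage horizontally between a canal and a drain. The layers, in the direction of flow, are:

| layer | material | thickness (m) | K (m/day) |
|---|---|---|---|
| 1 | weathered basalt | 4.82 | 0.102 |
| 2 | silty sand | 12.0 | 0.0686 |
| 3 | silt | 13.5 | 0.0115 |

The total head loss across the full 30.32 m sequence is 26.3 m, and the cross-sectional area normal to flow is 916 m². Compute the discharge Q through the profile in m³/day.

17.3

Flow is perpendicular to layering, so the layers act in series and the equivalent K is the thickness-weighted harmonic mean.
Total thickness L = 4.82 + 12.0 + 13.5 = 30.32 m.
Σ(b_i/K_i) = 4.82/0.102 + 12.0/0.0686 + 13.5/0.0115 = 1396 d.
K_eq = L / Σ(b_i/K_i) = 30.32 / 1396 = 0.02172 m/day.
Q = K_eq · A · (Δh/L) = 0.02172 × 916 × (26.3/30.32) = 17.26 m³/day.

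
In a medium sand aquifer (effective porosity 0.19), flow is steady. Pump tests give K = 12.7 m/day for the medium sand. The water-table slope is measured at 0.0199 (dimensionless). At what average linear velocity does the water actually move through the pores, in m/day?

Hydraulic gradient i = 0.0199.
Darcy flux q = K · i = 12.70 × 0.01990 = 0.2527 m/day.
Seepage velocity v = q / n_e = 0.2527 / 0.19 = 1.330 m/day.

1.33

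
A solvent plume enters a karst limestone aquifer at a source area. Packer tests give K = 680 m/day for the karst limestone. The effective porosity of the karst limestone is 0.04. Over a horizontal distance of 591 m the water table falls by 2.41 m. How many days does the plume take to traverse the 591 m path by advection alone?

8.53

Hydraulic gradient i = Δh / L = 2.41 / 591 = 0.004078.
Darcy flux q = K · i = 680.0 × 0.004078 = 2.773 m/day.
Seepage velocity v = q / n_e = 2.773 / 0.04 = 69.32 m/day.
Travel time t = L / v = 591 / 69.32 = 8.525 days.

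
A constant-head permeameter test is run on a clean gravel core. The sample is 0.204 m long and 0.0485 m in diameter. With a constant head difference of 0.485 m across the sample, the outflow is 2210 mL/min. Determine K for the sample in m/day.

Cross-sectional area A = π·(d/2)² = π × (0.0485/2)² = 0.001847 m².
Convert discharge: 2210 mL/min = 3.683e-05 m³/s.
Darcy's law rearranged: K = Q·L / (A·Δh) = 3.683e-05 × 0.204 / (0.001847 × 0.485) = 0.008386 m/s = 724.6 m/day.

725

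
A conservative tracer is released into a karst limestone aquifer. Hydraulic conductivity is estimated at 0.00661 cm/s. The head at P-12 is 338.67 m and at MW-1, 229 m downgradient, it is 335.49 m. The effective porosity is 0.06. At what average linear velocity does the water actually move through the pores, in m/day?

1.32

Convert K: 0.00661 cm/s × 864 = 5.711 m/day.
Hydraulic gradient i = (338.67 − 335.49) / 229 = 3.18 / 229 = 0.01389.
Darcy flux q = K · i = 5.711 × 0.01389 = 0.07931 m/day.
Seepage velocity v = q / n_e = 0.07931 / 0.06 = 1.322 m/day.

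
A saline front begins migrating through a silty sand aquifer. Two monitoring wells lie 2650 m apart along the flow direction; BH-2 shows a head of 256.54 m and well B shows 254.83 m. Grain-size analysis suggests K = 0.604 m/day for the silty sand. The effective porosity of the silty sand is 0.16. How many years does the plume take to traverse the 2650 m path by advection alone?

Hydraulic gradient i = (256.54 − 254.83) / 2650 = 1.71 / 2650 = 0.0006453.
Darcy flux q = K · i = 0.6040 × 0.0006453 = 0.0003898 m/day.
Seepage velocity v = q / n_e = 0.0003898 / 0.16 = 0.002436 m/day.
Travel time t = L / v = 2650 / 0.002436 = 1.088e+06 days = 2978 years.

2980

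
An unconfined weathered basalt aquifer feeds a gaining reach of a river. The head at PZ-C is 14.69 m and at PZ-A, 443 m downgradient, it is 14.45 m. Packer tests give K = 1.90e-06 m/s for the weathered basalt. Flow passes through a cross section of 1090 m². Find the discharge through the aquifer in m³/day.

0.0969

Convert K: 1.90e-06 m/s × 86400 = 0.1642 m/day.
Hydraulic gradient i = (14.69 − 14.45) / 443 = 0.24 / 443 = 0.0005418.
Darcy's law: Q = K · A · i = 0.1642 × 1090 × 0.0005418 = 0.09694 m³/day.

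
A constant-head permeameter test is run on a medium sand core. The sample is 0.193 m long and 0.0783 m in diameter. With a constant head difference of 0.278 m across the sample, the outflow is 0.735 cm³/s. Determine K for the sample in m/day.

9.16

Cross-sectional area A = π·(d/2)² = π × (0.0783/2)² = 0.004815 m².
Convert discharge: 0.735 cm³/s = 7.350e-07 m³/s.
Darcy's law rearranged: K = Q·L / (A·Δh) = 7.350e-07 × 0.193 / (0.004815 × 0.278) = 0.0001060 m/s = 9.156 m/day.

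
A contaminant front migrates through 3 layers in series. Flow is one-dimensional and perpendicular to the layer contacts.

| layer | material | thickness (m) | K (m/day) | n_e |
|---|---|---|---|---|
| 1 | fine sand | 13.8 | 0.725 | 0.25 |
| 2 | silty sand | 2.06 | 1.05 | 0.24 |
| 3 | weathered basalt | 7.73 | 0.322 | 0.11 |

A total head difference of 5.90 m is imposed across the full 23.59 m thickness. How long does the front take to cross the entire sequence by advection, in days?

36.6

With flow normal to the layers, continuity requires the same specific discharge q through every layer.
Σ(b_i/K_i) = 13.8/0.725 + 2.06/1.05 + 7.73/0.322 = 45.00 d.
q = Δh / Σ(b_i/K_i) = 5.90 / 45.00 = 0.1311 m/day.
In each layer the seepage velocity is v_i = q/n_i, so the layer transit time is t_i = b_i·n_i / q:
  layer 1 (fine sand): t_1 = 13.8 × 0.25 / 0.1311 = 26.32 d
  layer 2 (silty sand): t_2 = 2.06 × 0.24 / 0.1311 = 3.771 d
  layer 3 (weathered basalt): t_3 = 7.73 × 0.11 / 0.1311 = 6.486 d
Total t = Σ t_i = 36.57 days.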